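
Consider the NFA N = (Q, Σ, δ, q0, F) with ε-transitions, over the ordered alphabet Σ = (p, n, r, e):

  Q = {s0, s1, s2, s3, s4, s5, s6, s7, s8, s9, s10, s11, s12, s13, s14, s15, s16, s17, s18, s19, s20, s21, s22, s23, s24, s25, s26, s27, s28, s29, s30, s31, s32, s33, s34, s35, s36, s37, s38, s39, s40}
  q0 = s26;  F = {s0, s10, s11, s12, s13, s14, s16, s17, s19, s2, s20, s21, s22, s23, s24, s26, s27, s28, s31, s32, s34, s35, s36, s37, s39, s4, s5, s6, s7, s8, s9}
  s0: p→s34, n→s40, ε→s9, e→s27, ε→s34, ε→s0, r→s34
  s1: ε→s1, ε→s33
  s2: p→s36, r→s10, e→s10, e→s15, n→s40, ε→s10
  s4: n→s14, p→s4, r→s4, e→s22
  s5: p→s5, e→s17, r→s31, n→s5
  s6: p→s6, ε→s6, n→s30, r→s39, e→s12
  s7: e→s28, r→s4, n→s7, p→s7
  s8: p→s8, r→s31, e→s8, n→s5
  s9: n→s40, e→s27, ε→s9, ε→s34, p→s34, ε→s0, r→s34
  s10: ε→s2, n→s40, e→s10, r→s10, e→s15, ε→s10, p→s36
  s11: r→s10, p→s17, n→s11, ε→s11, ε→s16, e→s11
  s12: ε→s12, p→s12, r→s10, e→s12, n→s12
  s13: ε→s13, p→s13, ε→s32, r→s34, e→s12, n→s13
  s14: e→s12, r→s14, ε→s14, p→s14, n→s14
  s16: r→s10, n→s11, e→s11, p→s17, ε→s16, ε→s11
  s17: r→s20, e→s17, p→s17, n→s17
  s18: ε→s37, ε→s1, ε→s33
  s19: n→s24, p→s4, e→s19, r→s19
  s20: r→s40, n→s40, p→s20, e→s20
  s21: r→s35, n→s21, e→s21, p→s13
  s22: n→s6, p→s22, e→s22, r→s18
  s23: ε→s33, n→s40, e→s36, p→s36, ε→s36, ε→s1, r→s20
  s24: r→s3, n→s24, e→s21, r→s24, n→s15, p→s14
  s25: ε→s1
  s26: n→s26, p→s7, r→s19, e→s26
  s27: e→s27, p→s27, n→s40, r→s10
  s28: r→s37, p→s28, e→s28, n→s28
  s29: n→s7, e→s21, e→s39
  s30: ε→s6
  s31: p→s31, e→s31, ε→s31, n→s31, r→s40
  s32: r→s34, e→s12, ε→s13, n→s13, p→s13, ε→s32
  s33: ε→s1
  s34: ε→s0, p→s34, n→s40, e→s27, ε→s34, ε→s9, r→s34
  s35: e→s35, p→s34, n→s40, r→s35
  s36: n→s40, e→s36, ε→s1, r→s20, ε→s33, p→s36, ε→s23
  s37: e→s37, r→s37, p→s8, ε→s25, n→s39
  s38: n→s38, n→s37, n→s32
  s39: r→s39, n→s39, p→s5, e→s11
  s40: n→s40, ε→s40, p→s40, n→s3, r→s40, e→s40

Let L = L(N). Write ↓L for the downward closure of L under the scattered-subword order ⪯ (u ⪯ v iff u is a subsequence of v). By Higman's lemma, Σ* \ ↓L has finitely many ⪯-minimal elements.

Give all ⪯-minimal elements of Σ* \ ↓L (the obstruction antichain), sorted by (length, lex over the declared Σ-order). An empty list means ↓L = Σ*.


|Q|=41, |F|=31, |δ|=179 (40 ε).
min D↑ (26 st, q0=0, F={21}): 0:p→1,n→0,r→2,e→0 1:p→1,n→1,r→3,e→4 2:p→3,n→5,r→2,e→2 3:p→3,n→6,r→3,e→7 4:p→4,n→4,r→8,e→4 5:p→6,n→5,r→5,e→9 6:p→6,n→6,r→6,e→10 7:p→7,n→11,r→8,e→7 8:p→12,n→13,r→8,e→8 9:p→14,n→9,r→15,e→9 10:p→10,n→10,r→16,e→10 11:p→11,n→11,r→13,e→10 12:p→12,n→17,r→18,e→12 13:p→17,n→13,r→13,e→19 14:p→14,n→14,r→20,e→10 15:p→20,n→21,r→15,e→15 16:p→22,n→21,r→16,e→16 17:p→17,n→17,r→18,e→23 18:p→18,n→18,r→21,e→18 19:p→23,n→19,r→16,e→19 20:p→20,n→21,r→20,e→24 21:p→21,n→21,r→21,e→21 22:p→22,n→21,r→25,e→22 23:p→23,n→23,r→25,e→23 24:p→24,n→21,r→16,e→24 25:p→25,n→21,r→21,e→25 [Hopcroft].
'rnern': run [39, 36, 29, 23, 15, 2] end={s3,s40} — reject; 5/5 single-dels accept.
'perprr': N↓-sim [39, 34, 26, 20, 11, 4, 2] end={s3,s40} — reject; 6/6 deletions ∈↓L.
2 obstructions.

A = [rnern, perprr].


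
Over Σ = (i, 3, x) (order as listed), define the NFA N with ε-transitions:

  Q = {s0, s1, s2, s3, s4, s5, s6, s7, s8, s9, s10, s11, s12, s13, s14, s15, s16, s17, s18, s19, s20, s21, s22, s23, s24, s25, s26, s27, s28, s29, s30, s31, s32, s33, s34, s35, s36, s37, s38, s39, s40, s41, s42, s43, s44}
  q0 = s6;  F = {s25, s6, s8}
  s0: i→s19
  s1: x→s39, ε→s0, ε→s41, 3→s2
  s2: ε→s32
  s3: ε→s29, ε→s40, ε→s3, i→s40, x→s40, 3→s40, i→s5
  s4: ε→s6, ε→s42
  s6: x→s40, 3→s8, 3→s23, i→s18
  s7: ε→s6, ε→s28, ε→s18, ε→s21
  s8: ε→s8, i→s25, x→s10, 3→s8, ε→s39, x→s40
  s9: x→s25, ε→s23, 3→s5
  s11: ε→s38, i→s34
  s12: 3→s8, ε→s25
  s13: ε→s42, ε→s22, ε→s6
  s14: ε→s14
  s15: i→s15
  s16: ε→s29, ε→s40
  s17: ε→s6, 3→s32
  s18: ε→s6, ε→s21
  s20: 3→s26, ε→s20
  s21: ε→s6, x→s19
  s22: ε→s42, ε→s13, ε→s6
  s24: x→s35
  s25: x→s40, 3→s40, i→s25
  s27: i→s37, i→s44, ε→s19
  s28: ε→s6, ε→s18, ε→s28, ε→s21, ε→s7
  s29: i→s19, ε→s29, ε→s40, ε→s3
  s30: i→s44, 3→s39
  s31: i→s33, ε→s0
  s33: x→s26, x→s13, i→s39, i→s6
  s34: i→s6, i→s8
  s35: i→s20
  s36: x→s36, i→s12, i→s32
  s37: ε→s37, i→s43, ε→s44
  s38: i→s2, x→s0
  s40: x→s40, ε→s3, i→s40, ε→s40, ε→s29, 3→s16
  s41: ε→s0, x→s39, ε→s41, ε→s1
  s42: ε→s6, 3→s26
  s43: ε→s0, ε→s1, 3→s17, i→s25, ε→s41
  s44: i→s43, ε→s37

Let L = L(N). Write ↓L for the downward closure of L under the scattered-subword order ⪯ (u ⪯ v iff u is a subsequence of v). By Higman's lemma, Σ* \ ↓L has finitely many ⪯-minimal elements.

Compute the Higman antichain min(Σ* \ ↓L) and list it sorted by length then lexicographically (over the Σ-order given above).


|Q|=45, |F|=3, |δ|=108 (54 ε).
min D↑ (4 st, q0=0, F={2}): 0:i→0,3→1,x→2 1:i→3,3→1,x→2 2:i→2,3→2,x→2 3:i→3,3→2,x→2 [Hopcroft].
'x': N↓-sim [14, 7] end={s10,s16,s19,s29,s3,s40,s5} ∉↓L; 1/1 del acc.
'3i3': |S_i|=[14, 11, 7, 6] end={s16,s19,s29,s3,s40,s5} ∉↓L; 3/3 del acc.
2 obstructions.

A = [x, 3i3].


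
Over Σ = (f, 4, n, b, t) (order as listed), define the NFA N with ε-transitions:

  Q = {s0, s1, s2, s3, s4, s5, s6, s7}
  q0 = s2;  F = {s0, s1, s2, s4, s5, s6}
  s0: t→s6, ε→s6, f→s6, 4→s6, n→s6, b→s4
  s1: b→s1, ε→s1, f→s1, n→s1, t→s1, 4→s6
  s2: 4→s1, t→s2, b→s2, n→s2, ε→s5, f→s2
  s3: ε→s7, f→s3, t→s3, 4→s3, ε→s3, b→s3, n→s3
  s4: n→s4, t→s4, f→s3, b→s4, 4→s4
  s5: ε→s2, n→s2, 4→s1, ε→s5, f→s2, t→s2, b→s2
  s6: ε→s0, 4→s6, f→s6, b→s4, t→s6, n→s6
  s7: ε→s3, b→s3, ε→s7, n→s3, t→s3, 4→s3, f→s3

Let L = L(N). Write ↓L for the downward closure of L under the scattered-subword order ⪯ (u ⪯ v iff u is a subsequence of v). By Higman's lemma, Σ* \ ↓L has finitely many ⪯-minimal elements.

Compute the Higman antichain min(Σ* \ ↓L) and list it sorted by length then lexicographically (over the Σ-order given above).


min(Σ*\↓L) = [44bf].

|Q|=8, |F|=6, |δ|=50 (10 ε).
min D↑ (5 st, q0=0, F={4}): 0:f→0,4→1,n→0,b→0,t→0 1:f→1,4→2,n→1,b→1,t→1 2:f→2,4→2,n→2,b→3,t→2 3:f→4,4→3,n→3,b→3,t→3 4:f→4,4→4,n→4,b→4,t→4 (ε-aug+det+¬).
'44bf': |S_i|=[8, 6, 5, 3, 2] end={s3,s7} rej; 4/4 deletions ∈↓L.
1 minimals (antichain).


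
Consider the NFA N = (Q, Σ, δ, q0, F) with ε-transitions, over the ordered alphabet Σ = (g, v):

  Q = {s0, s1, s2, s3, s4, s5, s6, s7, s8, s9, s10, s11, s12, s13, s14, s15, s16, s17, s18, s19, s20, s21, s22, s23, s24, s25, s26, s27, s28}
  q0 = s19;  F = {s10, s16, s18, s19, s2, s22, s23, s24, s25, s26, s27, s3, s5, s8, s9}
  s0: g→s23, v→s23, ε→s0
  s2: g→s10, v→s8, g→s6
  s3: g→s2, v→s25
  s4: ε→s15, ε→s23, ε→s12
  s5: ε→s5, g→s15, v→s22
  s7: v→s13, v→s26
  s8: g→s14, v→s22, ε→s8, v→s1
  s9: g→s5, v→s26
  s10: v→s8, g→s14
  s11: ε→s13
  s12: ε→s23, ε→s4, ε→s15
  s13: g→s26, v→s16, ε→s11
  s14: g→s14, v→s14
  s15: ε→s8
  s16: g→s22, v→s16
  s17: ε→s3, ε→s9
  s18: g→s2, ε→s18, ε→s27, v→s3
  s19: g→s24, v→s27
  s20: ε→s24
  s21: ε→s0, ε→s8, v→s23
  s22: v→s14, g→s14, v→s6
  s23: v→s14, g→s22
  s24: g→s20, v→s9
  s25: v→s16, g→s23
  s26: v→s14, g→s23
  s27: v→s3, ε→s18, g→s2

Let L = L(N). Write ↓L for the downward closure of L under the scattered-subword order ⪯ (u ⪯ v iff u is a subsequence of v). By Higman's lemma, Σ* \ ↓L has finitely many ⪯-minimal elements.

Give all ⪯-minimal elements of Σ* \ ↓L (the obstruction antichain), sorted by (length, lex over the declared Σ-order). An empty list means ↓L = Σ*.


min(Σ*\↓L) = [gvvv, vggg, vgvg, vvvgv, vvvvgg].

|Q|=29, |F|=15, |δ|=62 (20 ε).
min D↑ (15 st, q0=0, F={13}): 0:g→1,v→2 1:g→1,v→3 2:g→4,v→5 3:g→6,v→7 4:g→8,v→9 5:g→4,v→10 6:g→9,v→11 7:g→12,v→13 8:g→13,v→9 9:g→13,v→11 10:g→12,v→14 11:g→13,v→13 12:g→11,v→13 13:g→13,v→13 14:g→11,v→14.
'gvvv': run [20, 14, 10, 6, 2] end={s14,s6} ∉↓L; 4/4 deletions ∈↓L.
'vggg': run [20, 17, 10, 7, 1] end={s14} rej; 4/4 del acc.
'vgvg': N↓-sim [20, 17, 10, 5, 1] end={s14} — reject; 4/4 del acc.
'vvvgv': run [20, 17, 12, 8, 4, 2] end={s14,s6} rej; 5/5 single-dels accept.
'vvvvgg': run [20, 17, 12, 8, 5, 3, 1] end={s14} ∉↓L; 6/6 single-dels accept.
5 words, ⪯-incomp.


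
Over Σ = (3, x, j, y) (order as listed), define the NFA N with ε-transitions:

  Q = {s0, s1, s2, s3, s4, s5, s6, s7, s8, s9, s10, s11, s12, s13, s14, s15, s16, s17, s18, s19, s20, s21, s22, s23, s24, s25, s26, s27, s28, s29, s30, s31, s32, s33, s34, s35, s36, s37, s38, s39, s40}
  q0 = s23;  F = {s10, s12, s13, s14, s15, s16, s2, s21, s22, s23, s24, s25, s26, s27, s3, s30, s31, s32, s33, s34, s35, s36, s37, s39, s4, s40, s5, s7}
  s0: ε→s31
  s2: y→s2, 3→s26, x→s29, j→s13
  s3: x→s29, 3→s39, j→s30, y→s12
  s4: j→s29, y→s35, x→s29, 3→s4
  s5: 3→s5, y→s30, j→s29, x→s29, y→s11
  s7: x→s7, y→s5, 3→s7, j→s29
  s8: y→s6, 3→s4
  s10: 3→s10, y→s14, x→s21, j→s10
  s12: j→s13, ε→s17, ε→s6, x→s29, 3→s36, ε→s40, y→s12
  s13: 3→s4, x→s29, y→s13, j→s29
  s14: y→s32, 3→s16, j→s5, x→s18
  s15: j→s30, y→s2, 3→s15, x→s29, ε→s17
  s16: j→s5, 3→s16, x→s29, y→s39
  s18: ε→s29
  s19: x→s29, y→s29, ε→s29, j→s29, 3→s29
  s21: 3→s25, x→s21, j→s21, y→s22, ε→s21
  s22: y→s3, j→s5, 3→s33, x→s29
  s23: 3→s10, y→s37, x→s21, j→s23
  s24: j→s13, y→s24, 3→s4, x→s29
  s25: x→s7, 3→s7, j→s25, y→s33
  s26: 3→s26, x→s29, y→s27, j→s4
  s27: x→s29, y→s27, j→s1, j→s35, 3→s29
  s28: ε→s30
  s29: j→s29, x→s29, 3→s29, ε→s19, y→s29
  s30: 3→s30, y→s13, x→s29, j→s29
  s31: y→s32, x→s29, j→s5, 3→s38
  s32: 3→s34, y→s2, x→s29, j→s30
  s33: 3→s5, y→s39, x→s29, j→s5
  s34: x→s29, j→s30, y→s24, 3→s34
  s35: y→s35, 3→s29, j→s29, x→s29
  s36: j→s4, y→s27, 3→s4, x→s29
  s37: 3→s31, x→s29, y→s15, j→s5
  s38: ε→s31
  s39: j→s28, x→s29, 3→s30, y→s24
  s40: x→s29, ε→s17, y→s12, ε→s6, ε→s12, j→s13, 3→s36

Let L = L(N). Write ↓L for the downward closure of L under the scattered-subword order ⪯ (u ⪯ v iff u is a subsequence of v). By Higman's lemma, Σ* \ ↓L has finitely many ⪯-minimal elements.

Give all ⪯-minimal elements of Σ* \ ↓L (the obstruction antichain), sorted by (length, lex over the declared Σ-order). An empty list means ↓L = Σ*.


|Q|=41, |F|=28, |δ|=138 (14 ε).
min D↑ (28 st, q0=0, F={8}): 0:3→1,x→2,j→0,y→3 1:3→1,x→2,j→1,y→4 2:3→5,x→2,j→2,y→6 3:3→7,x→8,j→9,y→10 4:3→11,x→8,j→9,y→12 5:3→13,x→13,j→5,y→14 6:3→14,x→8,j→9,y→15 7:3→7,x→8,j→9,y→12 8:3→8,x→8,j→8,y→8 9:3→9,x→8,j→8,y→16 10:3→10,x→8,j→16,y→17 11:3→11,x→8,j→9,y→18 12:3→19,x→8,j→16,y→17 13:3→13,x→13,j→8,y→9 14:3→9,x→8,j→9,y→18 15:3→18,x→8,j→16,y→20 16:3→16,x→8,j→8,y→21 17:3→22,x→8,j→21,y→17 18:3→16,x→8,j→16,y→23 19:3→19,x→8,j→16,y→23 20:3→24,x→8,j→21,y→20 21:3→25,x→8,j→8,y→21 22:3→22,x→8,j→25,y→26 23:3→25,x→8,j→21,y→23 24:3→25,x→8,j→25,y→26 25:3→25,x→8,j→8,y→27 26:3→8,x→8,j→27,y→26 27:3→8,x→8,j→8,y→27 (ε-aug+det+¬).
'yx': run [37, 32, 3] end={s18,s19,s29} ∉↓L; 2/2 deletions ∈↓L.
'yjj': |S_i|=[37, 32, 10, 2] end={s19,s29} rej; 3/3 deletions ∈↓L.
'x33j': N↓-sim [37, 25, 17, 9, 2] end={s19,s29} — reject; 4/4 del acc.
'x3xj': N↓-sim [37, 25, 17, 9, 2] end={s19,s29} rej; 4/4 single-dels accept.
'3y3y3j': run [37, 35, 28, 18, 12, 6, 2] end={s19,s29} — reject; 6/6 del acc.
'yyy3y3': N↓-sim [37, 32, 23, 15, 8, 5, 2] end={s19,s29} rej; 6/6 single-dels accept.
6 minimals (antichain).

A = [yx, yjj, x33j, x3xj, 3y3y3j, yyy3y3].


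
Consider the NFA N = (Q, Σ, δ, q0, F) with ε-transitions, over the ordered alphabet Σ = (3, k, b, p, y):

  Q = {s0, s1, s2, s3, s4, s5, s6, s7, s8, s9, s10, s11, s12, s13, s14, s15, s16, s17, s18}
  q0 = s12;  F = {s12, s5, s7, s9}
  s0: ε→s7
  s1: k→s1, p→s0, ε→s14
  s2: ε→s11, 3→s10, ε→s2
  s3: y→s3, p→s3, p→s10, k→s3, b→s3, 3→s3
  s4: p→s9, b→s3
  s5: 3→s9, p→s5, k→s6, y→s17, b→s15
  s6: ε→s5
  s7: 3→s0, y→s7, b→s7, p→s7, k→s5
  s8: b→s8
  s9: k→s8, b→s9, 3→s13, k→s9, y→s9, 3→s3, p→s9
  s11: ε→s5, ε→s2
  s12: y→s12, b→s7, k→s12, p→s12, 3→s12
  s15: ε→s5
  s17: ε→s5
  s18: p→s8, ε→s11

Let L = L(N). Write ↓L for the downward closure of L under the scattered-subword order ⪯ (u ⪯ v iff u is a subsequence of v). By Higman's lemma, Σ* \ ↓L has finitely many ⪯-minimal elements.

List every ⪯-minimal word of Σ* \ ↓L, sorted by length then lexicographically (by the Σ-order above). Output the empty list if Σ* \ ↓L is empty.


|Q|=19, |F|=4, |δ|=45 (10 ε).
min D↑ (5 st, q0=0, F={4}): 0:3→0,k→0,b→1,p→0,y→0 1:3→1,k→2,b→1,p→1,y→1 2:3→3,k→2,b→2,p→2,y→2 3:3→4,k→3,b→3,p→3,y→3 4:3→4,k→4,b→4,p→4,y→4 (ε-aug+det+¬).
'bk33': |S_i|=[12, 11, 9, 5, 3] end={s10,s13,s3} ∉↓L; 4/4 deletions ∈↓L.
1 minimals (antichain).

min(Σ*\↓L) = [bk33].


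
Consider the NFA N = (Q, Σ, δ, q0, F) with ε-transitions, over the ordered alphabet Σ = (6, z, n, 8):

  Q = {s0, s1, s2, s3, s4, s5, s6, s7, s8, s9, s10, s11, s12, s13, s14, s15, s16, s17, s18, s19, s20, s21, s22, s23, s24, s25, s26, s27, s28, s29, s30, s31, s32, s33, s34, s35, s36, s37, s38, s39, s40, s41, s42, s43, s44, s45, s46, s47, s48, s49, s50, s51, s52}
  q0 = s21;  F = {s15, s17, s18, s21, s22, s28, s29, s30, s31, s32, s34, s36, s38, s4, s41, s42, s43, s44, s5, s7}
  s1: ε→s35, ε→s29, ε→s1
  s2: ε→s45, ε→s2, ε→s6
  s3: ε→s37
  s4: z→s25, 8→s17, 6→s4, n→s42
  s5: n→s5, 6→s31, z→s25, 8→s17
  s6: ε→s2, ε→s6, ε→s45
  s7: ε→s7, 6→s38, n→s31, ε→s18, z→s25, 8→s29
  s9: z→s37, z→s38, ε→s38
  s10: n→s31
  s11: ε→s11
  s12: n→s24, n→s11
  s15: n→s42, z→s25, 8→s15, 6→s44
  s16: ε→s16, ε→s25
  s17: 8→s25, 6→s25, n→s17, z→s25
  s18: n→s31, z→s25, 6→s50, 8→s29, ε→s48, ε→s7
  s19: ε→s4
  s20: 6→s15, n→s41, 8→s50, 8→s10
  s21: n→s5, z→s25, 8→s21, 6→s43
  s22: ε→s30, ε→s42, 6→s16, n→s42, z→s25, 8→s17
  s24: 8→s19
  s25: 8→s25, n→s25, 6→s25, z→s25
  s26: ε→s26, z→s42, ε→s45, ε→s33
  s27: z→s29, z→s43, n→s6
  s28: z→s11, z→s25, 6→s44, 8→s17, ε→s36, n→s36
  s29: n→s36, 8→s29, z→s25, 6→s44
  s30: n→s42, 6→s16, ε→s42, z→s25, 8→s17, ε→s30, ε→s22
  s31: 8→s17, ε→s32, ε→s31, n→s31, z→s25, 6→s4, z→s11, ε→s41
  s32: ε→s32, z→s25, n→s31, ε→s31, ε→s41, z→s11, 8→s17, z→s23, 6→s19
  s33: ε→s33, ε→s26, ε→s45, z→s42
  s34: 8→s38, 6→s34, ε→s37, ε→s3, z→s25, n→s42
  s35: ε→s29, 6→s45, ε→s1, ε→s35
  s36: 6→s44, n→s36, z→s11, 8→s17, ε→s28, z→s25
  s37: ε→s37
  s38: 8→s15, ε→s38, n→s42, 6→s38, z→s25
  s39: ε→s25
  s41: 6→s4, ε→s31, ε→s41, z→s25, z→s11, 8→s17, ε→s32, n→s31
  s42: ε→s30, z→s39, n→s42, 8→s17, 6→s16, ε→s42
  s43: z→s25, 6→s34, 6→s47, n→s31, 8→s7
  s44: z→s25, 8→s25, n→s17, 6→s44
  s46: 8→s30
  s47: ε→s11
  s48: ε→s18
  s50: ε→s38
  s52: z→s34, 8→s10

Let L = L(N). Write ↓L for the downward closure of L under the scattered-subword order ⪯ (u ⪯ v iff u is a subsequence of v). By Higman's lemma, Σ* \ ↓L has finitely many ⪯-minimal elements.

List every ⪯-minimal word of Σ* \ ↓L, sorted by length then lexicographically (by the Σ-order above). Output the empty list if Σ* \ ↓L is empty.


|Q|=53, |F|=20, |δ|=164 (54 ε).
min D↑ (15 st, q0=0, F={2}): 0:6→1,z→2,n→3,8→0 1:6→4,z→2,n→5,8→6 2:6→2,z→2,n→2,8→2 3:6→5,z→2,n→3,8→7 4:6→4,z→2,n→8,8→9 5:6→10,z→2,n→5,8→7 6:6→9,z→2,n→5,8→11 7:6→2,z→2,n→7,8→2 8:6→2,z→2,n→8,8→7 9:6→9,z→2,n→8,8→12 10:6→10,z→2,n→8,8→7 11:6→13,z→2,n→14,8→11 12:6→13,z→2,n→8,8→12 13:6→13,z→2,n→7,8→2 14:6→13,z→2,n→14,8→7 [Hopcroft].
'z': run [31, 4] end={s11,s23,s25,s39} ∉↓L; 1/1 del acc.
'n86': |S_i|=[31, 18, 2, 1] end={s25} rej; 3/3 del acc.
'n88': N↓-sim [31, 18, 2, 1] end={s25} rej; 3/3 del acc.
'66n6': |S_i|=[31, 29, 18, 7, 2] end={s16,s25} — reject; 4/4 single-dels accept.
'68868': |S_i|=[31, 29, 24, 13, 4, 1] end={s25} — reject; 5/5 del acc.
5 obstructions.

Antichain: [z, n86, n88, 66n6, 68868].


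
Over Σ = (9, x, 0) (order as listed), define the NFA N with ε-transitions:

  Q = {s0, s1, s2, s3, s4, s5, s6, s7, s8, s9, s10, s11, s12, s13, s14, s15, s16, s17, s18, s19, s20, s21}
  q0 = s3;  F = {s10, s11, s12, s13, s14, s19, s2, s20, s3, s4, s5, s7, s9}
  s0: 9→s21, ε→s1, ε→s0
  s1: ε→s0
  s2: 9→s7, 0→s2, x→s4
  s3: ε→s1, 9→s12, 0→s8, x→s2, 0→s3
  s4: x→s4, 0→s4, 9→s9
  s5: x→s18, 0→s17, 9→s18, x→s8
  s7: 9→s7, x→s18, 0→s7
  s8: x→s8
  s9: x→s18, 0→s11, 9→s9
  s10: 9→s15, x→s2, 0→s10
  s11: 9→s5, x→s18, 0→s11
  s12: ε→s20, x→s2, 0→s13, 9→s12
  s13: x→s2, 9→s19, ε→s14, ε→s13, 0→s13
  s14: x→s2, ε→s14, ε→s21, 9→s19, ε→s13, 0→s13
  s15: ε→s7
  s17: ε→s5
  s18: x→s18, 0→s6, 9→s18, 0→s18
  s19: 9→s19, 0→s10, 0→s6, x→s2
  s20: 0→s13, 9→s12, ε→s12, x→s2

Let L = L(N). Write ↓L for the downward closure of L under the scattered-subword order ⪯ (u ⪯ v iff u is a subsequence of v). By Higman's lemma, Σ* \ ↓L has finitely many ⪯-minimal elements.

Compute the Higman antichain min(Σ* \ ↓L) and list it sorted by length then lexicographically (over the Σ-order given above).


Antichain: [x9x, 90909x, xx9099].

|Q|=22, |F|=13, |δ|=61 (13 ε).
min D↑ (12 st, q0=0, F={7}): 0:9→1,x→2,0→0 1:9→1,x→2,0→3 2:9→4,x→5,0→2 3:9→6,x→2,0→3 4:9→4,x→7,0→4 5:9→8,x→5,0→5 6:9→6,x→2,0→9 7:9→7,x→7,0→7 8:9→8,x→7,0→10 9:9→4,x→2,0→9 10:9→11,x→7,0→10 11:9→7,x→7,0→11 [Hopcroft].
'x9x': run [21, 10, 8, 3] end={s18,s6,s8} ∉↓L; 3/3 deletions ∈↓L.
'90909x': N↓-sim [21, 18, 16, 13, 12, 9, 3] end={s18,s6,s8} ∉↓L; 6/6 deletions ∈↓L.
'xx9099': |S_i|=[21, 10, 8, 7, 6, 5, 2] end={s18,s6} — reject; 6/6 deletions ∈↓L.
3 minimals (antichain).


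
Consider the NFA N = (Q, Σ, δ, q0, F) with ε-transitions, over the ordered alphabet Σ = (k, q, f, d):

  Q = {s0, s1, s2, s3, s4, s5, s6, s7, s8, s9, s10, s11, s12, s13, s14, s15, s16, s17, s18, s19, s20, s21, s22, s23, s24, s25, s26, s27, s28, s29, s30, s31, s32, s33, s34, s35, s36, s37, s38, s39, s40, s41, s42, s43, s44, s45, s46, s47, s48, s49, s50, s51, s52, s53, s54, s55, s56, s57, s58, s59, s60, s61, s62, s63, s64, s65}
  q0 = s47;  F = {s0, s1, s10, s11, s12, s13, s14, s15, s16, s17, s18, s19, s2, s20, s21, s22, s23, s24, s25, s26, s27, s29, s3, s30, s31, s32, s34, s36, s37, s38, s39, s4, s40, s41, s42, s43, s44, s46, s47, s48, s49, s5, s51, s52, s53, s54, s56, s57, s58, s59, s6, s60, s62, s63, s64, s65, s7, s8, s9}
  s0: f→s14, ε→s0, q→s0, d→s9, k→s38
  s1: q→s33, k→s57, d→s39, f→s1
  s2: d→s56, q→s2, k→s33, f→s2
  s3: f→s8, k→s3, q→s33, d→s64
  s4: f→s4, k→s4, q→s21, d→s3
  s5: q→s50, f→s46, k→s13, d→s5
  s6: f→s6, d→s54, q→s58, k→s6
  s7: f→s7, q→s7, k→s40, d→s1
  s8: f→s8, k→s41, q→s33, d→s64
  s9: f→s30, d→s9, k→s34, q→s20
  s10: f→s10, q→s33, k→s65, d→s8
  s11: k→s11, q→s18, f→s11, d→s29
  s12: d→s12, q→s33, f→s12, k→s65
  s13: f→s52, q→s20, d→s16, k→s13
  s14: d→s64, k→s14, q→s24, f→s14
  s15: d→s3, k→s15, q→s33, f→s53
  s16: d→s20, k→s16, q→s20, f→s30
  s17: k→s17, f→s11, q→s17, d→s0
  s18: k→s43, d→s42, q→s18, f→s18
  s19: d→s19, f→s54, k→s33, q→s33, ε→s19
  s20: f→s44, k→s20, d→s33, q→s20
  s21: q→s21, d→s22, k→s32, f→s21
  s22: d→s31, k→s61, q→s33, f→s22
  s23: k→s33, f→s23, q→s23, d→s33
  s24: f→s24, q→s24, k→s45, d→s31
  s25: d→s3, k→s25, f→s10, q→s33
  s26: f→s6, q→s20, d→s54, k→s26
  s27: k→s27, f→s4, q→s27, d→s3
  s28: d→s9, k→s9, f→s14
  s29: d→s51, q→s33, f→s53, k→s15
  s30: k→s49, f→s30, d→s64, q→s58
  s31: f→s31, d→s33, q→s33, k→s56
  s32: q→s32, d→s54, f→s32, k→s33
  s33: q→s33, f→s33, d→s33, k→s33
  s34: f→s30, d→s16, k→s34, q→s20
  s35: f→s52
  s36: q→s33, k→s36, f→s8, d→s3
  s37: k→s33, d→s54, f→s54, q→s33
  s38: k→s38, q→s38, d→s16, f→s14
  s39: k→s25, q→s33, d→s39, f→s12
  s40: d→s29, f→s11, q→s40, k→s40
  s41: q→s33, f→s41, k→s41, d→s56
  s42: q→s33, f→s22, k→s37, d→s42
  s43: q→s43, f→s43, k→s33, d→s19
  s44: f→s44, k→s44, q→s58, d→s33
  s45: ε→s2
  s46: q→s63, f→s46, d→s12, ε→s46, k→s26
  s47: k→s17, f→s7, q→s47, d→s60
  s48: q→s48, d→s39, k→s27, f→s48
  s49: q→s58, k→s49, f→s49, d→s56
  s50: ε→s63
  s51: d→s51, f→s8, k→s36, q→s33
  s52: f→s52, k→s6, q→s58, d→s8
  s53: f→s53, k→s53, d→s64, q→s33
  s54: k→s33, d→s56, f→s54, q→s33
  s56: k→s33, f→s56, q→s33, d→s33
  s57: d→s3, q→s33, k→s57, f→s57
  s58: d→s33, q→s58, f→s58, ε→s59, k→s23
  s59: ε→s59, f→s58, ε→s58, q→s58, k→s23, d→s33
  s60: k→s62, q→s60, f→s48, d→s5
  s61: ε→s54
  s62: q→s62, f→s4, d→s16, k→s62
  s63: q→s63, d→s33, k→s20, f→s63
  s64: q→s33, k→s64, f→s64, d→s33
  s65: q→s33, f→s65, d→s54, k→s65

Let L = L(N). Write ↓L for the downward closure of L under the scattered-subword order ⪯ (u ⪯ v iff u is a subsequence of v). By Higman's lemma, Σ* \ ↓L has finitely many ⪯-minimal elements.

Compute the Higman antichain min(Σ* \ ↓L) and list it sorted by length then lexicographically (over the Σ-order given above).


min(Σ*\↓L) = [fdq, ddqd, kfqkk, kdfdd, dkddd, ddfkdk].

|Q|=66, |F|=59, |δ|=253 (9 ε).
min D↑ (59 st, q0=0, F={17}): 0:k→1,q→0,f→2,d→3 1:k→1,q→1,f→4,d→5 2:k→6,q→2,f→2,d→7 3:k→8,q→3,f→9,d→10 4:k→4,q→11,f→4,d→12 5:k→13,q→5,f→14,d→15 6:k→6,q→6,f→4,d→12 7:k→16,q→17,f→7,d→18 8:k→8,q→8,f→19,d→20 9:k→21,q→9,f→9,d→18 10:k→22,q→23,f→24,d→10 11:k→25,q→11,f→11,d→26 12:k→27,q→17,f→28,d→29 13:k→13,q→13,f→14,d→20 14:k→14,q→30,f→14,d→31 15:k→32,q→33,f→34,d→15 16:k→16,q→17,f→16,d→35 17:k→17,q→17,f→17,d→17 18:k→36,q→17,f→37,d→18 19:k→19,q→38,f→19,d→35 20:k→20,q→33,f→34,d→33 21:k→21,q→21,f→19,d→35 22:k→22,q→33,f→39,d→20 23:k→33,q→23,f→23,d→17 24:k→40,q→23,f→24,d→37 25:k→17,q→25,f→25,d→41 26:k→42,q→17,f→43,d→26 27:k→27,q→17,f→28,d→35 28:k→28,q→17,f→28,d→31 29:k→44,q→17,f→45,d→29 30:k→46,q→30,f→30,d→47 31:k→31,q→17,f→31,d→17 32:k→32,q→33,f→34,d→20 33:k→33,q→33,f→48,d→17 34:k→49,q→50,f→34,d→31 35:k→35,q→17,f→45,d→31 36:k→36,q→17,f→51,d→35 37:k→52,q→17,f→37,d→37 38:k→53,q→38,f→38,d→43 39:k→54,q→50,f→39,d→45 40:k→40,q→33,f→54,d→55 41:k→17,q→17,f→55,d→41 42:k→17,q→17,f→55,d→55 43:k→55,q→17,f→43,d→47 44:k→44,q→17,f→45,d→35 45:k→56,q→17,f→45,d→31 46:k→17,q→46,f→46,d→57 47:k→57,q→17,f→47,d→17 48:k→48,q→50,f→48,d→17 49:k→49,q→50,f→49,d→57 50:k→58,q→50,f→50,d→17 51:k→52,q→17,f→51,d→45 52:k→52,q→17,f→52,d→55 53:k→17,q→53,f→53,d→55 54:k→54,q→50,f→54,d→55 55:k→17,q→17,f→55,d→57 56:k→56,q→17,f→56,d→57 57:k→17,q→17,f→57,d→17 58:k→17,q→58,f→58,d→17.
'fdq': |S_i|=[63, 51, 25, 1] end={s33} rej; 3/3 deletions ∈↓L.
'ddqd': |S_i|=[63, 56, 38, 8, 1] end={s33} rej; 4/4 del acc.
'kfqkk': run [63, 52, 39, 19, 11, 1] end={s33} — reject; 5/5 single-dels accept.
'kdfdd': run [63, 52, 34, 20, 4, 1] end={s33} ∉↓L; 5/5 deletions ∈↓L.
'dkddd': N↓-sim [63, 56, 41, 18, 9, 1] end={s33} rej; 5/5 single-dels accept.
'ddfkdk': N↓-sim [63, 56, 38, 24, 15, 3, 1] end={s33} ∉↓L; 6/6 deletions ∈↓L.
6 minimals (antichain).


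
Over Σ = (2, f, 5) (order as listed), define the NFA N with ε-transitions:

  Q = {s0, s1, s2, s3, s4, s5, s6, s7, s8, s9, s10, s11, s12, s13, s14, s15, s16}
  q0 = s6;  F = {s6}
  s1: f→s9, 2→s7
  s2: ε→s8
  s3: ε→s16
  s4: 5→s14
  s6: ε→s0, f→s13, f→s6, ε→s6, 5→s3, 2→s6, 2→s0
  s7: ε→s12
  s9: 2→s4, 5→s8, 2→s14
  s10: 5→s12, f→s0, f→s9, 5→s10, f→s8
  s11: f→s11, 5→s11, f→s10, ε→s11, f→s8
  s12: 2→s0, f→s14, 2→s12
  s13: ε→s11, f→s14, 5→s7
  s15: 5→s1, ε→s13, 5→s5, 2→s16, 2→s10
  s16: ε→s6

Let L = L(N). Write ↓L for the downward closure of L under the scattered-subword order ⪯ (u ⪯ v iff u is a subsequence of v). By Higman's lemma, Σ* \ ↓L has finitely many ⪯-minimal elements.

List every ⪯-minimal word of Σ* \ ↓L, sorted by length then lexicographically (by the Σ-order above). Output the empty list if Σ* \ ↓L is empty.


|Q|=17, |F|=1, |δ|=38 (9 ε).
min D↑ (1 st, q0=0, F={}): 0:2→0,f→0,5→0.
L(D↑) = ∅ ⇒ ↓L = Σ*.

A = [].


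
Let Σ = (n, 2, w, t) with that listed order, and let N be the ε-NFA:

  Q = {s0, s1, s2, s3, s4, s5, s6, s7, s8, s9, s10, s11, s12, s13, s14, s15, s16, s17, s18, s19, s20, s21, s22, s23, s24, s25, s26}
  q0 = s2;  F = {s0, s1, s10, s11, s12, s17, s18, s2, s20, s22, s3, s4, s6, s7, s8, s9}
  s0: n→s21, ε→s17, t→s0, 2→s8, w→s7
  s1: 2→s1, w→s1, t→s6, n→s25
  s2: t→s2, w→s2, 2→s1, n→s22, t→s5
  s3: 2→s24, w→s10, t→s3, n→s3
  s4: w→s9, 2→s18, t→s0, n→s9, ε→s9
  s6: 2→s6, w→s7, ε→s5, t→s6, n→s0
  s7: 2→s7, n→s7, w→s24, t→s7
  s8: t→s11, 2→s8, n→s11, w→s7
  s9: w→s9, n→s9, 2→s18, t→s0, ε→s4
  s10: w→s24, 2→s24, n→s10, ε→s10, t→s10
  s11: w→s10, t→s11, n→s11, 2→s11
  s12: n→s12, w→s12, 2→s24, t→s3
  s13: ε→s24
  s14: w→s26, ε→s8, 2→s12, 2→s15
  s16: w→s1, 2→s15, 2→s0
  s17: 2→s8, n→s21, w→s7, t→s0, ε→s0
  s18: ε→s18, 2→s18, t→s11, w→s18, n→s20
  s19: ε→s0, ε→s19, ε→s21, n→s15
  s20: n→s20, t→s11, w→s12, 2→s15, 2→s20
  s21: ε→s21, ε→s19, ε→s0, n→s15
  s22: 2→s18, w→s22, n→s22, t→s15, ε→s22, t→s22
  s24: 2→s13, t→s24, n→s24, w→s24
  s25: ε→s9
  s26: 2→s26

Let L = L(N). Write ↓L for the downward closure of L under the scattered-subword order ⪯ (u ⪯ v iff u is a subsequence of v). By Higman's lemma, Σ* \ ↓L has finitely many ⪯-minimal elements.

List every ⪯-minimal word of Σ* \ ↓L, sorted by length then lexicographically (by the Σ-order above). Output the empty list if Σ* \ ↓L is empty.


|Q|=27, |F|=16, |δ|=97 (17 ε).
min D↑ (15 st, q0=0, F={13}): 0:n→1,2→2,w→0,t→0 1:n→1,2→3,w→1,t→1 2:n→4,2→2,w→2,t→5 3:n→6,2→3,w→3,t→7 4:n→4,2→3,w→4,t→8 5:n→8,2→5,w→9,t→5 6:n→6,2→6,w→10,t→7 7:n→7,2→7,w→11,t→7 8:n→8,2→12,w→9,t→8 9:n→9,2→9,w→13,t→9 10:n→10,2→13,w→10,t→14 11:n→11,2→13,w→13,t→11 12:n→7,2→12,w→9,t→7 13:n→13,2→13,w→13,t→13 14:n→14,2→13,w→11,t→14 (ε-aug+det+¬).
'2tww': |S_i|=[23, 21, 14, 4, 2] end={s13,s24} rej; 4/4 deletions ∈↓L.
'n2nw2': run [23, 19, 11, 9, 5, 2] end={s13,s24} ∉↓L; 5/5 deletions ∈↓L.
'n2tw2': N↓-sim [23, 19, 11, 6, 3, 2] end={s13,s24} — reject; 5/5 single-dels accept.
3 words, ⪯-incomp.

min(Σ*\↓L) = [2tww, n2nw2, n2tw2].


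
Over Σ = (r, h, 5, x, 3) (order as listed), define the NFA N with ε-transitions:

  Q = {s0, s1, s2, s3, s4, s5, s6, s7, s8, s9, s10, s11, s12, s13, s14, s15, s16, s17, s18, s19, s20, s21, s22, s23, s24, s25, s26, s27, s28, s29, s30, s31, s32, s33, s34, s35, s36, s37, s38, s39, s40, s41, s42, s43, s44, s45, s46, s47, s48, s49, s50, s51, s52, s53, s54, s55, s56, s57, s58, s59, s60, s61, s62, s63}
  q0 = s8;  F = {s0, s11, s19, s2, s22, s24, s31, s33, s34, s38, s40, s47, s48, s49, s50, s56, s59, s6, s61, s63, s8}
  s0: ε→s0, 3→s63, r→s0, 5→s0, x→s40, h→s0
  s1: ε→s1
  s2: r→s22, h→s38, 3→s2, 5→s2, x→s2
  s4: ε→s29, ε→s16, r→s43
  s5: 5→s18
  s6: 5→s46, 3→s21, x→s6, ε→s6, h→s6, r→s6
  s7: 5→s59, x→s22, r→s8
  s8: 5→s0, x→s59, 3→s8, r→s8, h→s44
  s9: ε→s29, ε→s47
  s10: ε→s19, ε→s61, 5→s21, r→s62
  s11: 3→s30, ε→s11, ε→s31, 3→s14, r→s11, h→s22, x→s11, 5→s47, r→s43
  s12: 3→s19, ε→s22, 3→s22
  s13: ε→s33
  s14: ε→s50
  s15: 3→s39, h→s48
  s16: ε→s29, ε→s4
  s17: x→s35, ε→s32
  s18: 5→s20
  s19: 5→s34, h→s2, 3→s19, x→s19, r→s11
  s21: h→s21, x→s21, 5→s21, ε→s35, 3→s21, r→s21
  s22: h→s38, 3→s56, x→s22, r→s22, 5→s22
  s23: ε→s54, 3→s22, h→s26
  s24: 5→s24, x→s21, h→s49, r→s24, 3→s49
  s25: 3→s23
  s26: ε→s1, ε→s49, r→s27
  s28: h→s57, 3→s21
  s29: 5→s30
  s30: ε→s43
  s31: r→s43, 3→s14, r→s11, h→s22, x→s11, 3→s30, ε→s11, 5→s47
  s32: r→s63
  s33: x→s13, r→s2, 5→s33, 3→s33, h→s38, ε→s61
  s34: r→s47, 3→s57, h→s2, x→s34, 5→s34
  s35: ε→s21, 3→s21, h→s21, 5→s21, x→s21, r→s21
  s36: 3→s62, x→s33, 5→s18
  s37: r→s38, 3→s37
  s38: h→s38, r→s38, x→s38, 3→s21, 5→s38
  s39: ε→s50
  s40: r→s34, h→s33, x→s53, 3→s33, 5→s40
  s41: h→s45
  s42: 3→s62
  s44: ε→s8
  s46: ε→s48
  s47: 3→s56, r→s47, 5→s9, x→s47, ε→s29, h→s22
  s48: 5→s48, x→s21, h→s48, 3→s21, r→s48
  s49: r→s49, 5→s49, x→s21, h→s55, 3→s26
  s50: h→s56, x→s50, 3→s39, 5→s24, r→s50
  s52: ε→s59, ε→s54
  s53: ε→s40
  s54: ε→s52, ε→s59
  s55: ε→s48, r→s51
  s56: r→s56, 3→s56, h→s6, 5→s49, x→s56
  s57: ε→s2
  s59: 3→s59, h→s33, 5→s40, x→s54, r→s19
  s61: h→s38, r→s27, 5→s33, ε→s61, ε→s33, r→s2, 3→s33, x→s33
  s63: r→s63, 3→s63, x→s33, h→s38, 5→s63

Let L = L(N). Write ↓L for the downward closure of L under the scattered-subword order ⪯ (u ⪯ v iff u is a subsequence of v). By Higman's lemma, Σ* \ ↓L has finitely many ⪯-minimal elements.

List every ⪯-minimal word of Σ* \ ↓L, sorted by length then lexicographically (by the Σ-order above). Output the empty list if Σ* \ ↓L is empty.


|Q|=64, |F|=21, |δ|=187 (38 ε).
min D↑ (20 st, q0=0, F={12}): 0:r→0,h→0,5→1,x→2,3→0 1:r→1,h→1,5→1,x→3,3→4 2:r→5,h→6,5→3,x→2,3→2 3:r→7,h→6,5→3,x→3,3→6 4:r→4,h→8,5→4,x→6,3→4 5:r→9,h→10,5→7,x→5,3→5 6:r→10,h→8,5→6,x→6,3→6 7:r→11,h→10,5→7,x→7,3→10 8:r→8,h→8,5→8,x→8,3→12 9:r→9,h→13,5→11,x→9,3→14 10:r→13,h→8,5→10,x→10,3→10 11:r→11,h→13,5→11,x→11,3→15 12:r→12,h→12,5→12,x→12,3→12 13:r→13,h→8,5→13,x→13,3→15 14:r→14,h→15,5→16,x→14,3→14 15:r→15,h→17,5→18,x→15,3→15 16:r→16,h→18,5→16,x→12,3→18 17:r→17,h→17,5→19,x→17,3→12 18:r→18,h→19,5→18,x→12,3→18 19:r→19,h→19,5→19,x→12,3→12 [Hopcroft].
'53h3': |S_i|=[41, 30, 20, 8, 2] end={s21,s35} rej; 4/4 deletions ∈↓L.
'xhh3': |S_i|=[41, 37, 18, 8, 2] end={s21,s35} — reject; 4/4 single-dels accept.
'xrr35x': run [41, 37, 29, 25, 18, 11, 2] end={s21,s35} — reject; 6/6 single-dels accept.
3 obstructions.

Antichain: [53h3, xhh3, xrr35x].


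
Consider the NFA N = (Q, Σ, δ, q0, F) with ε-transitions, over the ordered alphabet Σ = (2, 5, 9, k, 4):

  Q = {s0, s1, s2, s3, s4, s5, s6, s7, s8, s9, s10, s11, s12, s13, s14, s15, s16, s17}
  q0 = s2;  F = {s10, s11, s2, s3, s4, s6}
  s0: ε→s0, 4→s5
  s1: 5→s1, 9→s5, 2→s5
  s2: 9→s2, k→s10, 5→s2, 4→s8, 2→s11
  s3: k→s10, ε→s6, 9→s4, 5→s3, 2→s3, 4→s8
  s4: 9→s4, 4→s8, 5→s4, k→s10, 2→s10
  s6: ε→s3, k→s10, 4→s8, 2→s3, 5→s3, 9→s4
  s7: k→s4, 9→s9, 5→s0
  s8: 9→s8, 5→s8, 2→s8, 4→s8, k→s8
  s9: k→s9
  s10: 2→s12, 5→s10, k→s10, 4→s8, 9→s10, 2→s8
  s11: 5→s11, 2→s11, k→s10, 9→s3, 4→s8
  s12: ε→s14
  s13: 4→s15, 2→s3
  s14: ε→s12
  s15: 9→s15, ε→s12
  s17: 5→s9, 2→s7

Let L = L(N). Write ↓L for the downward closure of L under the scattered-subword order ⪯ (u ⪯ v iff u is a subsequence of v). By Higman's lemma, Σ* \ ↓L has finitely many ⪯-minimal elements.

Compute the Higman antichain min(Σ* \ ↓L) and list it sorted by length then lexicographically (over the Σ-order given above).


|Q|=18, |F|=6, |δ|=55 (6 ε).
min D↑ (6 st, q0=0, F={3}): 0:2→1,5→0,9→0,k→2,4→3 1:2→1,5→1,9→4,k→2,4→3 2:2→3,5→2,9→2,k→2,4→3 3:2→3,5→3,9→3,k→3,4→3 4:2→4,5→4,9→5,k→2,4→3 5:2→2,5→5,9→5,k→2,4→3.
'4': |S_i|=[9, 1] end={s8} rej; 1/1 deletions ∈↓L.
'k2': run [9, 4, 3] end={s12,s14,s8} — reject; 2/2 deletions ∈↓L.
'29922': run [9, 8, 7, 5, 4, 3] end={s12,s14,s8} — reject; 5/5 del acc.
3 obstructions.

Antichain: [4, k2, 29922].


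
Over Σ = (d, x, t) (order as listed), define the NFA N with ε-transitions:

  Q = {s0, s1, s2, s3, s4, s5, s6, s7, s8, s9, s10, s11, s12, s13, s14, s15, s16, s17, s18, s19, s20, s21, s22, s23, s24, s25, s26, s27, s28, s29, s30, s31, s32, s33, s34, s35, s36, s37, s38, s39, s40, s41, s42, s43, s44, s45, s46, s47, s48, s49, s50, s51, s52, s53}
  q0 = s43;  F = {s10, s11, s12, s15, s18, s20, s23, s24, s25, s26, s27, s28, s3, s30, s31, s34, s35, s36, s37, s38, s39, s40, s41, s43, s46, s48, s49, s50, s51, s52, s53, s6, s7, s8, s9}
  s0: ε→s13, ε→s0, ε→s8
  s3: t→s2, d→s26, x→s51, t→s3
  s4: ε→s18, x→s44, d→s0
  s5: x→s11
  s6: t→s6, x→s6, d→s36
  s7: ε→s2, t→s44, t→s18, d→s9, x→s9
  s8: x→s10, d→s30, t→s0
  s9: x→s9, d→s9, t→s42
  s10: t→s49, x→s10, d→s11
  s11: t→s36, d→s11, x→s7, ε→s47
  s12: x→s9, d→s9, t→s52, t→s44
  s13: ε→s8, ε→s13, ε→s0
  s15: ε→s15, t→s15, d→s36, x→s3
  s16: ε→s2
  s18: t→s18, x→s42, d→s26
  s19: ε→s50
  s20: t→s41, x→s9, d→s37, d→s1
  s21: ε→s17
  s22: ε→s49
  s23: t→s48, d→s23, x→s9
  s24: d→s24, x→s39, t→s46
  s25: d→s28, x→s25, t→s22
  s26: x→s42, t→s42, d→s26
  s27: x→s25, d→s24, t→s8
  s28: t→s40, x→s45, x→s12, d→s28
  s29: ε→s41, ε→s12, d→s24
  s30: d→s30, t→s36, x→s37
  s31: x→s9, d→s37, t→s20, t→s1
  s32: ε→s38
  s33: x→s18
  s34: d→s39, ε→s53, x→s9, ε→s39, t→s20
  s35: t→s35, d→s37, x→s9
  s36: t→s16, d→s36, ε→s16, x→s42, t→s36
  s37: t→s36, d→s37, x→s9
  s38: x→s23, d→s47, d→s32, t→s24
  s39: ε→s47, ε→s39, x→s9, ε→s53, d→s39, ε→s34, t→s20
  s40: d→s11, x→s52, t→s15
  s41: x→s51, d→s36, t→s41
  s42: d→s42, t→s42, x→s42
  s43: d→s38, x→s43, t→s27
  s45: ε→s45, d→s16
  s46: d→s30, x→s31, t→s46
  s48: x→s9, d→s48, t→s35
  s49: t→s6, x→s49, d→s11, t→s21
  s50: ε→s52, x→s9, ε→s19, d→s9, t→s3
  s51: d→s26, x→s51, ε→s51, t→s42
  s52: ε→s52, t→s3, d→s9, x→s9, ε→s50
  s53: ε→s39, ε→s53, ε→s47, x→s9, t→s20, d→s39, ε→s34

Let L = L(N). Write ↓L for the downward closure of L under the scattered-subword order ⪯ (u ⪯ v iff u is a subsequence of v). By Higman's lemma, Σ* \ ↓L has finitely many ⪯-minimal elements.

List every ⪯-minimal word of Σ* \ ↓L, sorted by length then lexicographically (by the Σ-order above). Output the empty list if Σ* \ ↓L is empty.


|Q|=54, |F|=35, |δ|=157 (34 ε).
min D↑ (33 st, q0=0, F={15}): 0:d→1,x→0,t→2 1:d→1,x→3,t→4 2:d→4,x→5,t→6 3:d→3,x→7,t→8 4:d→4,x→9,t→10 5:d→11,x→5,t→12 6:d→13,x→14,t→6 7:d→7,x→7,t→15 8:d→8,x→7,t→16 9:d→9,x→7,t→17 10:d→13,x→18,t→10 11:d→11,x→19,t→20 12:d→21,x→12,t→22 13:d→13,x→23,t→24 14:d→21,x→14,t→12 15:d→15,x→15,t→15 16:d→23,x→7,t→16 17:d→23,x→7,t→25 18:d→23,x→7,t→17 19:d→7,x→7,t→26 20:d→21,x→26,t→27 21:d→21,x→28,t→24 22:d→24,x→22,t→22 23:d→23,x→7,t→24 24:d→24,x→15,t→24 25:d→24,x→29,t→25 26:d→7,x→7,t→30 27:d→24,x→30,t→27 28:d→7,x→7,t→31 29:d→32,x→29,t→15 30:d→32,x→29,t→30 31:d→32,x→15,t→31 32:d→32,x→15,t→15 (ε-aug+det+¬).
'dxxt': |S_i|=[49, 37, 28, 4, 1] end={s42} — reject; 4/4 deletions ∈↓L.
'ttdtx': run [49, 45, 35, 14, 7, 1] end={s42} rej; 5/5 deletions ∈↓L.
'txdxdt': |S_i|=[49, 45, 36, 28, 15, 5, 1] end={s42} ∉↓L; 6/6 deletions ∈↓L.
'txttdx': run [49, 45, 36, 27, 14, 5, 1] end={s42} ∉↓L; 6/6 deletions ∈↓L.
4 words, ⪯-incomp.

A = [dxxt, ttdtx, txdxdt, txttdx].


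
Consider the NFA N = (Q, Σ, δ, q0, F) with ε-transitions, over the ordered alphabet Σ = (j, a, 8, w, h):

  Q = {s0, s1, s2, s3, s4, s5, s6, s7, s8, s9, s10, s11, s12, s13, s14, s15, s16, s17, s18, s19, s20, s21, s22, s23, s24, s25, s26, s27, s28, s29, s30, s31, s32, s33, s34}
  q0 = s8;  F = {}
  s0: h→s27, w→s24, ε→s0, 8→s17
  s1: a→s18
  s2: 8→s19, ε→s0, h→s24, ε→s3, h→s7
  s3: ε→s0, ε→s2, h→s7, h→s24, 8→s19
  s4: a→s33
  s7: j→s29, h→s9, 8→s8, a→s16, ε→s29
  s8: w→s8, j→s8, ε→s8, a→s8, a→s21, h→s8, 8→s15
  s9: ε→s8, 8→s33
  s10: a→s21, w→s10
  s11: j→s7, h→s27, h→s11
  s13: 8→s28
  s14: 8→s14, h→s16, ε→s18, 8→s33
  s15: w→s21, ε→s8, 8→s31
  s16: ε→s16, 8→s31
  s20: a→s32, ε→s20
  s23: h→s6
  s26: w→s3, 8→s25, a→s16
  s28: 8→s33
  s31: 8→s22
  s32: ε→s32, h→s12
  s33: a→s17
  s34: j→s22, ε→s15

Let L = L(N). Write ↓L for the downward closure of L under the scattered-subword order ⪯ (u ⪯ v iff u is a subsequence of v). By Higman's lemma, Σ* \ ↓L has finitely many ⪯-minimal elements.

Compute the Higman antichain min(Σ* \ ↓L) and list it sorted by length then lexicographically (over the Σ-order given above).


|Q|=35, |F|=0, |δ|=58 (14 ε).
min D↑ (1 st, q0=0, F={0}): 0:j→0,a→0,8→0,w→0,h→0.
ε ∈ L(D↑) — L = ∅.

min(Σ*\↓L) = [ε].


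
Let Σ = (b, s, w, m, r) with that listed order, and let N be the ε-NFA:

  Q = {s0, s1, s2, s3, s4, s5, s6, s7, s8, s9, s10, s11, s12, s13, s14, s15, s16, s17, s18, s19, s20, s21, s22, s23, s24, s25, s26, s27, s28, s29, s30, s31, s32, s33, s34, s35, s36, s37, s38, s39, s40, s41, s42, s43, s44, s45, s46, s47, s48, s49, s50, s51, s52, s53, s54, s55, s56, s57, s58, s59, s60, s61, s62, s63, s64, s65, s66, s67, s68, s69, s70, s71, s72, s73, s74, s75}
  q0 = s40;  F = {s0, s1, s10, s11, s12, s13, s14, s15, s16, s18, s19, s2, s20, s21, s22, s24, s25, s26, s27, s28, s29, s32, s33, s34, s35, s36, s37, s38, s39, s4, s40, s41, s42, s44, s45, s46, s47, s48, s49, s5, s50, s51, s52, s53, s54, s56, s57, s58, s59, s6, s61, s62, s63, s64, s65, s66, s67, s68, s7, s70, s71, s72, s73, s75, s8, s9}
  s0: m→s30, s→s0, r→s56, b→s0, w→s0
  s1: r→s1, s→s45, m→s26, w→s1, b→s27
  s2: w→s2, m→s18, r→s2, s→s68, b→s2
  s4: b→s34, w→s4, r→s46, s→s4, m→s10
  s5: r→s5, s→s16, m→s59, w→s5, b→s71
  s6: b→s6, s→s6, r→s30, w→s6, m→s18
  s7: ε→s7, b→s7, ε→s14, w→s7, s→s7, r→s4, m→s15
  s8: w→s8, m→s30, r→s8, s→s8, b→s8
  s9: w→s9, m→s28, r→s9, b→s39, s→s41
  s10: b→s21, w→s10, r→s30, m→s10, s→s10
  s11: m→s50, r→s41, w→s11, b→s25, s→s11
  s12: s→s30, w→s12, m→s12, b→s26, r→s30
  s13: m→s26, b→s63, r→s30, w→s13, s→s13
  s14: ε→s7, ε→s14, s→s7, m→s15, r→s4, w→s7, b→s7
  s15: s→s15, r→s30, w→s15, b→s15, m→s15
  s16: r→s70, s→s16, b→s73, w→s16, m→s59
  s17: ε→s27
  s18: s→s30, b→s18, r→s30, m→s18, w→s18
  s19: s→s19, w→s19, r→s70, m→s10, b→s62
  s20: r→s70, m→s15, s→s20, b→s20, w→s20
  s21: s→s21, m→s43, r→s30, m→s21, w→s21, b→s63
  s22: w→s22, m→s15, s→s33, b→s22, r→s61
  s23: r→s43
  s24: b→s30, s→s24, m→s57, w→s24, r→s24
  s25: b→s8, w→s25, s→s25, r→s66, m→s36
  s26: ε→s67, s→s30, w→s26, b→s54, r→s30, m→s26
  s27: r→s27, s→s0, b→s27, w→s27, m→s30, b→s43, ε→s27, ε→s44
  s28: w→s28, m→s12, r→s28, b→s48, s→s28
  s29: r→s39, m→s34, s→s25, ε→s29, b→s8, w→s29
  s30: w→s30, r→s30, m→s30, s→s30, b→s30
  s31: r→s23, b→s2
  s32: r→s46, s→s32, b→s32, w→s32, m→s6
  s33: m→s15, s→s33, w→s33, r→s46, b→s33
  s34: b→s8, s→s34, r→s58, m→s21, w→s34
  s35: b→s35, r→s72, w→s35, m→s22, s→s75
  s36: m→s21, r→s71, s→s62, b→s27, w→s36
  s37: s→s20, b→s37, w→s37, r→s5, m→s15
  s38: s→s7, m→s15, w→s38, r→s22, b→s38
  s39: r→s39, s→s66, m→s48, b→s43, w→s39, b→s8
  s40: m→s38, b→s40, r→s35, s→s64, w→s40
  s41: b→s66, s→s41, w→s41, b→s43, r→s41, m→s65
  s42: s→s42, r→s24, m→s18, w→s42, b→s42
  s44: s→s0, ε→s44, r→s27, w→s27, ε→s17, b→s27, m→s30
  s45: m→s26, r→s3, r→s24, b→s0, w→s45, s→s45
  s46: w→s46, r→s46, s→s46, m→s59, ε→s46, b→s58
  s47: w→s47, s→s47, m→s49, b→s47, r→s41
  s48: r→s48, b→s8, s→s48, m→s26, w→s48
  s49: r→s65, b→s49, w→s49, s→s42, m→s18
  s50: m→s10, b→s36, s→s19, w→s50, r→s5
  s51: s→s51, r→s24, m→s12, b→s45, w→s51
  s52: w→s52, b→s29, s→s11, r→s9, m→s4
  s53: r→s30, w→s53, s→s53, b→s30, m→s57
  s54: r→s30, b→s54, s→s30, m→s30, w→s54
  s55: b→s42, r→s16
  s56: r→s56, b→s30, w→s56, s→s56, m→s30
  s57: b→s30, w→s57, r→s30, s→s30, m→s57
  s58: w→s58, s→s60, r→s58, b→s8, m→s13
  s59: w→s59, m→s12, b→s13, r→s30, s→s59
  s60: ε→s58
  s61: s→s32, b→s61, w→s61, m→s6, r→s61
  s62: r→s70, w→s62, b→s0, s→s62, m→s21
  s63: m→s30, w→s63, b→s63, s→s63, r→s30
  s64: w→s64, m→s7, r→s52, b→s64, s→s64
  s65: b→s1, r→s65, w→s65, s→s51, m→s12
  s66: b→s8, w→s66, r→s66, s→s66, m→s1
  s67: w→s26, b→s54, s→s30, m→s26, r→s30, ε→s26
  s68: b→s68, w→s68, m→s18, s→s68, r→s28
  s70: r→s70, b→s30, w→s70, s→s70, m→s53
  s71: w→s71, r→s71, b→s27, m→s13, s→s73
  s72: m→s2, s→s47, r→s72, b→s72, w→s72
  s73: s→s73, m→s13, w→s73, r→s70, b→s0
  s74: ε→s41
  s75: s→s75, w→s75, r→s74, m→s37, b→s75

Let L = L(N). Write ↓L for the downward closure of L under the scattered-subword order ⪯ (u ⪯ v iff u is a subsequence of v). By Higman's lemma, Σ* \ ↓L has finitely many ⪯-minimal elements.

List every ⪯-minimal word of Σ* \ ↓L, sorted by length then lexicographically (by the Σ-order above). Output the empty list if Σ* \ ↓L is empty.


min(Σ*\↓L) = [mmr, srbbm, rrmms, rsmsrb].

|Q|=76, |F|=66, |δ|=360 (15 ε).
min D↑ (64 st, q0=0, F={14}): 0:b→0,s→1,w→0,m→2,r→3 1:b→1,s→1,w→1,m→4,r→5 2:b→2,s→4,w→2,m→6,r→7 3:b→3,s→8,w→3,m→7,r→9 4:b→4,s→4,w→4,m→6,r→10 5:b→11,s→12,w→5,m→10,r→13 6:b→6,s→6,w→6,m→6,r→14 7:b→7,s→15,w→7,m→6,r→16 8:b→8,s→8,w→8,m→17,r→18 9:b→9,s→19,w→9,m→20,r→9 10:b→21,s→10,w→10,m→22,r→23 11:b→24,s→25,w→11,m→21,r→26 12:b→25,s→12,w→12,m→27,r→18 13:b→26,s→18,w→13,m→28,r→13 14:b→14,s→14,w→14,m→14,r→14 15:b→15,s→15,w→15,m→6,r→23 16:b→16,s→29,w→16,m→30,r→16 17:b→17,s→31,w→17,m→6,r→32 18:b→33,s→18,w→18,m→34,r→18 19:b→19,s→19,w→19,m→35,r→18 20:b→20,s→36,w→20,m→37,r→20 21:b→24,s→21,w→21,m→38,r→39 22:b→38,s→22,w→22,m→22,r→14 23:b→39,s→23,w→23,m→40,r→23 24:b→24,s→24,w→24,m→14,r→24 25:b→24,s→25,w→25,m→41,r→33 26:b→24,s→33,w→26,m→42,r→26 27:b→41,s→43,w→27,m→22,r→32 28:b→42,s→28,w→28,m→44,r→28 29:b→29,s→29,w→29,m→30,r→23 30:b→30,s→30,w→30,m→37,r→14 31:b→31,s→31,w→31,m→6,r→45 32:b→46,s→47,w→32,m→40,r→32 33:b→24,s→33,w→33,m→48,r→33 34:b→48,s→49,w→34,m→44,r→34 35:b→35,s→50,w→35,m→37,r→34 36:b→36,s→36,w→36,m→37,r→28 37:b→37,s→14,w→37,m→37,r→14 38:b→51,s→38,w→38,m→38,r→14 39:b→24,s→39,w→39,m→52,r→39 40:b→52,s→40,w→40,m→44,r→14 41:b→53,s→54,w→41,m→38,r→46 42:b→24,s→42,w→42,m→55,r→42 43:b→54,s→43,w→43,m→22,r→45 44:b→55,s→14,w→44,m→44,r→14 45:b→14,s→45,w→45,m→56,r→45 46:b→53,s→57,w→46,m→52,r→46 47:b→57,s→47,w→47,m→40,r→45 48:b→53,s→58,w→48,m→55,r→48 49:b→58,s→49,w→49,m→44,r→59 50:b→50,s→50,w→50,m→37,r→59 51:b→51,s→51,w→51,m→14,r→14 52:b→51,s→52,w→52,m→55,r→14 53:b→53,s→60,w→53,m→14,r→53 54:b→60,s→54,w→54,m→38,r→45 55:b→61,s→14,w→55,m→55,r→14 56:b→14,s→56,w→56,m→62,r→14 57:b→60,s→57,w→57,m→52,r→45 58:b→60,s→58,w→58,m→55,r→59 59:b→14,s→59,w→59,m→62,r→59 60:b→60,s→60,w→60,m→14,r→63 61:b→61,s→14,w→61,m→14,r→14 62:b→14,s→14,w→62,m→62,r→14 63:b→14,s→63,w→63,m→14,r→63 (ε-aug+det+¬).
'mmr': run [72, 57, 16, 1] end={s30} ∉↓L; 3/3 del acc.
'srbbm': run [72, 65, 50, 33, 10, 1] end={s30} — reject; 5/5 del acc.
'rrmms': run [72, 67, 48, 31, 7, 1] end={s30} rej; 5/5 deletions ∈↓L.
'rsmsrb': N↓-sim [72, 67, 58, 40, 29, 7, 1] end={s30} ∉↓L; 6/6 del acc.
4 minimals (antichain).
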